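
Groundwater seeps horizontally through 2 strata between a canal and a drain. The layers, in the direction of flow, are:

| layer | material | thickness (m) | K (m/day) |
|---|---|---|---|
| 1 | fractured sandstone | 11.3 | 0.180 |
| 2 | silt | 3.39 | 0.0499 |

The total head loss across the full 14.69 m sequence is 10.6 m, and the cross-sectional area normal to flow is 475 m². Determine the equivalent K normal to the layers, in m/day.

Flow is perpendicular to layering, so the layers act in series and the equivalent K is the thickness-weighted harmonic mean.
Total thickness L = 11.3 + 3.39 = 14.69 m.
Σ(b_i/K_i) = 11.3/0.180 + 3.39/0.0499 = 130.7 d.
K_eq = L / Σ(b_i/K_i) = 14.69 / 130.7 = 0.1124 m/day.

0.112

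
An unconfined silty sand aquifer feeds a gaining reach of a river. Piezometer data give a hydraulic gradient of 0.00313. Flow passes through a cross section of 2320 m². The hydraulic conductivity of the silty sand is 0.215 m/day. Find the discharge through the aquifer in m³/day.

Hydraulic gradient i = 0.00313.
Darcy's law: Q = K · A · i = 0.2150 × 2320 × 0.003130 = 1.561 m³/day.

1.56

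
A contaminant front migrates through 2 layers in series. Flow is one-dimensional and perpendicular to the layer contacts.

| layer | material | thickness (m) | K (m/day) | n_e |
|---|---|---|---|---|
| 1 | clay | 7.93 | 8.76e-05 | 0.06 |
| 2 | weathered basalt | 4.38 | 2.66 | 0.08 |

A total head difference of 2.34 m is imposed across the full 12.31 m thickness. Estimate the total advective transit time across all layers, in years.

With flow normal to the layers, continuity requires the same specific discharge q through every layer.
Σ(b_i/K_i) = 7.93/8.76e-05 + 4.38/2.66 = 90527 d.
q = Δh / Σ(b_i/K_i) = 2.34 / 90527 = 2.585e-05 m/day.
In each layer the seepage velocity is v_i = q/n_i, so the layer transit time is t_i = b_i·n_i / q:
  layer 1 (clay): t_1 = 7.93 × 0.06 / 2.585e-05 = 18407 d
  layer 2 (weathered basalt): t_2 = 4.38 × 0.08 / 2.585e-05 = 13556 d
Total t = Σ t_i = 31963 days = 87.51 years.

87.5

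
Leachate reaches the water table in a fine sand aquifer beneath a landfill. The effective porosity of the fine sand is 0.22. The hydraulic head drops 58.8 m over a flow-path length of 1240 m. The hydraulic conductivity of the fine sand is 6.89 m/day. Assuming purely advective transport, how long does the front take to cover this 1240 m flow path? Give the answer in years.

2.29

Hydraulic gradient i = Δh / L = 58.8 / 1240 = 0.04742.
Darcy flux q = K · i = 6.890 × 0.04742 = 0.3267 m/day.
Seepage velocity v = q / n_e = 0.3267 / 0.22 = 1.485 m/day.
Travel time t = L / v = 1240 / 1.485 = 835.0 days = 2.286 years.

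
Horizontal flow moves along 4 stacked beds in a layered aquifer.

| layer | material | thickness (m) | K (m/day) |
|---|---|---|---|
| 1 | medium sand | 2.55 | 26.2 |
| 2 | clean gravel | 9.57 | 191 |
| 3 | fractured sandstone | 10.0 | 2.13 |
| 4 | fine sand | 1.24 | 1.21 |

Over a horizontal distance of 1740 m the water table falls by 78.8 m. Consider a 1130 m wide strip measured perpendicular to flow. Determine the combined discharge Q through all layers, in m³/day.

Flow is parallel to layering, so each bed carries its own Darcy discharge and the transmissivities add.
Σ(K_i·b_i) = 26.2×2.55 + 191×9.57 + 2.13×10.0 + 1.21×1.24 = 1917 m²/day.
Hydraulic gradient i = Δh / L = 78.8 / 1740 = 0.04529.
Q = Σ(K_i·b_i) · W · i = 1917 × 1130 × 0.04529 = 98127 m³/day.

98100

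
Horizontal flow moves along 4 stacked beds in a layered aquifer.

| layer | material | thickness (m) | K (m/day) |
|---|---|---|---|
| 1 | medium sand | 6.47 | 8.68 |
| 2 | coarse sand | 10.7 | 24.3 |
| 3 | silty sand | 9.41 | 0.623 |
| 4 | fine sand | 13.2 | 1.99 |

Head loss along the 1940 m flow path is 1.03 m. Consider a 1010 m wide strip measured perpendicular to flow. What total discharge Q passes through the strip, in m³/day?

187

Flow is parallel to layering, so each bed carries its own Darcy discharge and the transmissivities add.
Σ(K_i·b_i) = 8.68×6.47 + 24.3×10.7 + 0.623×9.41 + 1.99×13.2 = 348.3 m²/day.
Hydraulic gradient i = Δh / L = 1.03 / 1940 = 0.0005309.
Q = Σ(K_i·b_i) · W · i = 348.3 × 1010 × 0.0005309 = 186.8 m³/day.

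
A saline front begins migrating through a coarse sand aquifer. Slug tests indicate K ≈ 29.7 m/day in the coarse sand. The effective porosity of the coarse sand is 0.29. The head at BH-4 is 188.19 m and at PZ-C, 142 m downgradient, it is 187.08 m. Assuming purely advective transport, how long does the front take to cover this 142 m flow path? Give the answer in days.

177

Hydraulic gradient i = (188.19 − 187.08) / 142 = 1.11 / 142 = 0.007817.
Darcy flux q = K · i = 29.70 × 0.007817 = 0.2322 m/day.
Seepage velocity v = q / n_e = 0.2322 / 0.29 = 0.8006 m/day.
Travel time t = L / v = 142 / 0.8006 = 177.4 days.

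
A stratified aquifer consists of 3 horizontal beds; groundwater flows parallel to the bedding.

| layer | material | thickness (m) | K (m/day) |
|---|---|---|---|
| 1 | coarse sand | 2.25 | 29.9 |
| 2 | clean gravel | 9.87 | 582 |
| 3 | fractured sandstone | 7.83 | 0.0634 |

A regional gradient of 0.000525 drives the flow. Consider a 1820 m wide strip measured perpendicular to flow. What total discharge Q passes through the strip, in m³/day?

Flow is parallel to layering, so each bed carries its own Darcy discharge and the transmissivities add.
Σ(K_i·b_i) = 29.9×2.25 + 582×9.87 + 0.0634×7.83 = 5812 m²/day.
Hydraulic gradient i = 0.000525.
Q = Σ(K_i·b_i) · W · i = 5812 × 1820 × 0.0005250 = 5553 m³/day.

5550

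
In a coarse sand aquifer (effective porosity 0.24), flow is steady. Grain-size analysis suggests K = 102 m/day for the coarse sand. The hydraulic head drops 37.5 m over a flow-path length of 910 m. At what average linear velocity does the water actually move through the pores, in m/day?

17.5

Hydraulic gradient i = Δh / L = 37.5 / 910 = 0.04121.
Darcy flux q = K · i = 102.0 × 0.04121 = 4.203 m/day.
Seepage velocity v = q / n_e = 4.203 / 0.24 = 17.51 m/day.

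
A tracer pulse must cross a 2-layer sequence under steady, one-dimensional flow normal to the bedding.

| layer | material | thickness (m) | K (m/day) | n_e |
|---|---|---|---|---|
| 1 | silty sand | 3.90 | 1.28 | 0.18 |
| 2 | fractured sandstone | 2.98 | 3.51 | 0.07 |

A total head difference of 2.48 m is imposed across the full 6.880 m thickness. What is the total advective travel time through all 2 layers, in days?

With flow normal to the layers, continuity requires the same specific discharge q through every layer.
Σ(b_i/K_i) = 3.90/1.28 + 2.98/3.51 = 3.896 d.
q = Δh / Σ(b_i/K_i) = 2.48 / 3.896 = 0.6366 m/day.
In each layer the seepage velocity is v_i = q/n_i, so the layer transit time is t_i = b_i·n_i / q:
  layer 1 (silty sand): t_1 = 3.90 × 0.18 / 0.6366 = 1.103 d
  layer 2 (fractured sandstone): t_2 = 2.98 × 0.07 / 0.6366 = 0.3277 d
Total t = Σ t_i = 1.430 days.

1.43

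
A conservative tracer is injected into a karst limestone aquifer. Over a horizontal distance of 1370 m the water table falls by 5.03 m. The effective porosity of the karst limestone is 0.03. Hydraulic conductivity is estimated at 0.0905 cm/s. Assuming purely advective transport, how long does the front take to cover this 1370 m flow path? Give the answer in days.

143

Convert K: 0.0905 cm/s × 864 = 78.19 m/day.
Hydraulic gradient i = Δh / L = 5.03 / 1370 = 0.003672.
Darcy flux q = K · i = 78.19 × 0.003672 = 0.2871 m/day.
Seepage velocity v = q / n_e = 0.2871 / 0.03 = 9.569 m/day.
Travel time t = L / v = 1370 / 9.569 = 143.2 days.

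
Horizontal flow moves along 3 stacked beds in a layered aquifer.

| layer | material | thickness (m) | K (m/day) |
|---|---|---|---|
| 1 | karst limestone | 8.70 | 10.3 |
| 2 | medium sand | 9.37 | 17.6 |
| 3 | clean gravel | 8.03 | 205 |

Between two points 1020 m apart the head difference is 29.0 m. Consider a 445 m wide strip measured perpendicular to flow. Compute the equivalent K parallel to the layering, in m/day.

Flow is parallel to layering, so each bed carries its own Darcy discharge and the transmissivities add.
Σ(K_i·b_i) = 10.3×8.70 + 17.6×9.37 + 205×8.03 = 1901 m²/day.
Total thickness b = 26.10 m, so K_eq = Σ(K_i·b_i)/b = 72.82 m/day.

72.8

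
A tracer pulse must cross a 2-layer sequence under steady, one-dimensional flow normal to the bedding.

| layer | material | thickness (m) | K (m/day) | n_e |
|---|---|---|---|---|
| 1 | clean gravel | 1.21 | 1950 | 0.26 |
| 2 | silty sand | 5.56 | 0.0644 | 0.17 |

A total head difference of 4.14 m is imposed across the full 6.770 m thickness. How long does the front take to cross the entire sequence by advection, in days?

26.3

With flow normal to the layers, continuity requires the same specific discharge q through every layer.
Σ(b_i/K_i) = 1.21/1950 + 5.56/0.0644 = 86.34 d.
q = Δh / Σ(b_i/K_i) = 4.14 / 86.34 = 0.04795 m/day.
In each layer the seepage velocity is v_i = q/n_i, so the layer transit time is t_i = b_i·n_i / q:
  layer 1 (clean gravel): t_1 = 1.21 × 0.26 / 0.04795 = 6.561 d
  layer 2 (silty sand): t_2 = 5.56 × 0.17 / 0.04795 = 19.71 d
Total t = Σ t_i = 26.27 days.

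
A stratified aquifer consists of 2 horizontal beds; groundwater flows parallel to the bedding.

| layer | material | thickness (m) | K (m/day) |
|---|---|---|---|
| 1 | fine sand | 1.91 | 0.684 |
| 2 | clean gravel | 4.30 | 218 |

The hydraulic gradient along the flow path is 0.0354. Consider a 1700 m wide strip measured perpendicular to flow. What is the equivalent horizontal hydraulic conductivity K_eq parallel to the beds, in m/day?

Flow is parallel to layering, so each bed carries its own Darcy discharge and the transmissivities add.
Σ(K_i·b_i) = 0.684×1.91 + 218×4.30 = 938.7 m²/day.
Total thickness b = 6.210 m, so K_eq = Σ(K_i·b_i)/b = 151.2 m/day.

151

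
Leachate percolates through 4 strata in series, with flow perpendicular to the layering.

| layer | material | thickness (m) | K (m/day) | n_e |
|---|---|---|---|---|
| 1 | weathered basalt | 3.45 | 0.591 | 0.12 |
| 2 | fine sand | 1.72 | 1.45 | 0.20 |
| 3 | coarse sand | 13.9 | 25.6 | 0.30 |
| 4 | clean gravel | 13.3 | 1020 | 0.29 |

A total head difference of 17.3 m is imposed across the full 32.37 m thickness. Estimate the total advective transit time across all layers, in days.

3.85

With flow normal to the layers, continuity requires the same specific discharge q through every layer.
Σ(b_i/K_i) = 3.45/0.591 + 1.72/1.45 + 13.9/25.6 + 13.3/1020 = 7.580 d.
q = Δh / Σ(b_i/K_i) = 17.3 / 7.580 = 2.282 m/day.
In each layer the seepage velocity is v_i = q/n_i, so the layer transit time is t_i = b_i·n_i / q:
  layer 1 (weathered basalt): t_1 = 3.45 × 0.12 / 2.282 = 0.1814 d
  layer 2 (fine sand): t_2 = 1.72 × 0.20 / 2.282 = 0.1507 d
  layer 3 (coarse sand): t_3 = 13.9 × 0.30 / 2.282 = 1.827 d
  layer 4 (clean gravel): t_4 = 13.3 × 0.29 / 2.282 = 1.690 d
Total t = Σ t_i = 3.849 days.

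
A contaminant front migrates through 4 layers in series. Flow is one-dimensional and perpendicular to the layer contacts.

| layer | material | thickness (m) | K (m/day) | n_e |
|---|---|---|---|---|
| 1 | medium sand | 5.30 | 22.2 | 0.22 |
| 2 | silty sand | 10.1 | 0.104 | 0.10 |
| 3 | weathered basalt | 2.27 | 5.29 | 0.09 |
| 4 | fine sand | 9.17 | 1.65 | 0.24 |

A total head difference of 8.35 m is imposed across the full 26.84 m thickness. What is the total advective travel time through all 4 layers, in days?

56.7

With flow normal to the layers, continuity requires the same specific discharge q through every layer.
Σ(b_i/K_i) = 5.30/22.2 + 10.1/0.104 + 2.27/5.29 + 9.17/1.65 = 103.3 d.
q = Δh / Σ(b_i/K_i) = 8.35 / 103.3 = 0.08080 m/day.
In each layer the seepage velocity is v_i = q/n_i, so the layer transit time is t_i = b_i·n_i / q:
  layer 1 (medium sand): t_1 = 5.30 × 0.22 / 0.08080 = 14.43 d
  layer 2 (silty sand): t_2 = 10.1 × 0.10 / 0.08080 = 12.50 d
  layer 3 (weathered basalt): t_3 = 2.27 × 0.09 / 0.08080 = 2.528 d
  layer 4 (fine sand): t_4 = 9.17 × 0.24 / 0.08080 = 27.24 d
Total t = Σ t_i = 56.70 days.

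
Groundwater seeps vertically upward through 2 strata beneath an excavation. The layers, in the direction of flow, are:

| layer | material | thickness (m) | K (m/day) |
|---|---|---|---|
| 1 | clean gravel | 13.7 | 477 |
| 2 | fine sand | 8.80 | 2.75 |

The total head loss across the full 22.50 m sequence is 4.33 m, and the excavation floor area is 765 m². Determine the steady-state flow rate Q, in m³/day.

Flow is perpendicular to layering, so the layers act in series and the equivalent K is the thickness-weighted harmonic mean.
Total thickness L = 13.7 + 8.80 = 22.50 m.
Σ(b_i/K_i) = 13.7/477 + 8.80/2.75 = 3.229 d.
K_eq = L / Σ(b_i/K_i) = 22.50 / 3.229 = 6.969 m/day.
Q = K_eq · A · (Δh/L) = 6.969 × 765 × (4.33/22.50) = 1026 m³/day.

1030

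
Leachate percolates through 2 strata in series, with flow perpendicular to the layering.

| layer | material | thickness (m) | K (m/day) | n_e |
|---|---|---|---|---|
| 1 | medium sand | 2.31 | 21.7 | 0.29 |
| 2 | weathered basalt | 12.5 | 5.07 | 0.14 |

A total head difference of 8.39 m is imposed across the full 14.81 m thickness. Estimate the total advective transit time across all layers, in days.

0.742

With flow normal to the layers, continuity requires the same specific discharge q through every layer.
Σ(b_i/K_i) = 2.31/21.7 + 12.5/5.07 = 2.572 d.
q = Δh / Σ(b_i/K_i) = 8.39 / 2.572 = 3.262 m/day.
In each layer the seepage velocity is v_i = q/n_i, so the layer transit time is t_i = b_i·n_i / q:
  layer 1 (medium sand): t_1 = 2.31 × 0.29 / 3.262 = 0.2054 d
  layer 2 (weathered basalt): t_2 = 12.5 × 0.14 / 3.262 = 0.5365 d
Total t = Σ t_i = 0.7418 days.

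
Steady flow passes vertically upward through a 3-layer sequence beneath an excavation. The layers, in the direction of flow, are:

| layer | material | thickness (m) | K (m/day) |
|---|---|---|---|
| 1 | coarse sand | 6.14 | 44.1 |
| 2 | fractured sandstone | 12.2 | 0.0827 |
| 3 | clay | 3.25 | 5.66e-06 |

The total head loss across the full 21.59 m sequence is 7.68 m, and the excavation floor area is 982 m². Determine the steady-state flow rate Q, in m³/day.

Flow is perpendicular to layering, so the layers act in series and the equivalent K is the thickness-weighted harmonic mean.
Total thickness L = 6.14 + 12.2 + 3.25 = 21.59 m.
Σ(b_i/K_i) = 6.14/44.1 + 12.2/0.0827 + 3.25/5.66e-06 = 5.744e+05 d.
K_eq = L / Σ(b_i/K_i) = 21.59 / 5.744e+05 = 3.759e-05 m/day.
Q = K_eq · A · (Δh/L) = 3.759e-05 × 982 × (7.68/21.59) = 0.01313 m³/day.

0.0131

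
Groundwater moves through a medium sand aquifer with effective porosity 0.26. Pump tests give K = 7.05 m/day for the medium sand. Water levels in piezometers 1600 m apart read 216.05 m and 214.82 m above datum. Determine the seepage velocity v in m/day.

Hydraulic gradient i = (216.05 − 214.82) / 1600 = 1.23 / 1600 = 0.0007688.
Darcy flux q = K · i = 7.050 × 0.0007688 = 0.005420 m/day.
Seepage velocity v = q / n_e = 0.005420 / 0.26 = 0.02084 m/day.

0.0208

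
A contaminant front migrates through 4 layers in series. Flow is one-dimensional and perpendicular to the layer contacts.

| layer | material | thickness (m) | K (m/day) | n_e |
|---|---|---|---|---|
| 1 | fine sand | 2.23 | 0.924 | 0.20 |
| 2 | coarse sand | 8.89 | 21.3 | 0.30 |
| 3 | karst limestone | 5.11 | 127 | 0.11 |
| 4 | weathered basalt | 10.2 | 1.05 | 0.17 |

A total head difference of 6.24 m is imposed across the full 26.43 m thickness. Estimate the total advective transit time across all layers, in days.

With flow normal to the layers, continuity requires the same specific discharge q through every layer.
Σ(b_i/K_i) = 2.23/0.924 + 8.89/21.3 + 5.11/127 + 10.2/1.05 = 12.59 d.
q = Δh / Σ(b_i/K_i) = 6.24 / 12.59 = 0.4958 m/day.
In each layer the seepage velocity is v_i = q/n_i, so the layer transit time is t_i = b_i·n_i / q:
  layer 1 (fine sand): t_1 = 2.23 × 0.20 / 0.4958 = 0.8995 d
  layer 2 (coarse sand): t_2 = 8.89 × 0.30 / 0.4958 = 5.379 d
  layer 3 (karst limestone): t_3 = 5.11 × 0.11 / 0.4958 = 1.134 d
  layer 4 (weathered basalt): t_4 = 10.2 × 0.17 / 0.4958 = 3.497 d
Total t = Σ t_i = 10.91 days.

10.9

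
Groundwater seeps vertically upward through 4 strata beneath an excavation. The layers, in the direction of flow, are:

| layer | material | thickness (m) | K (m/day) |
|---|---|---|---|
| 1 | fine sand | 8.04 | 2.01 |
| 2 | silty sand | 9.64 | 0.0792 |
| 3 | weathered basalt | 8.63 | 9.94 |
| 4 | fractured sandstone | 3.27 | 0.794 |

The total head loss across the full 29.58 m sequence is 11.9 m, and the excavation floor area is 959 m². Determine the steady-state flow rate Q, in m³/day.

87.3

Flow is perpendicular to layering, so the layers act in series and the equivalent K is the thickness-weighted harmonic mean.
Total thickness L = 8.04 + 9.64 + 8.63 + 3.27 = 29.58 m.
Σ(b_i/K_i) = 8.04/2.01 + 9.64/0.0792 + 8.63/9.94 + 3.27/0.794 = 130.7 d.
K_eq = L / Σ(b_i/K_i) = 29.58 / 130.7 = 0.2263 m/day.
Q = K_eq · A · (Δh/L) = 0.2263 × 959 × (11.9/29.58) = 87.31 m³/day.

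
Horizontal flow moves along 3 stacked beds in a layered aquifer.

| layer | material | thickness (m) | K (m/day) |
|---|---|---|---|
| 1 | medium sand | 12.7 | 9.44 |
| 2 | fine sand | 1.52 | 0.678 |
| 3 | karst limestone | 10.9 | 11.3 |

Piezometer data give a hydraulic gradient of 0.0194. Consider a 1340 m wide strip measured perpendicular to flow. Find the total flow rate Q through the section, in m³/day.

Flow is parallel to layering, so each bed carries its own Darcy discharge and the transmissivities add.
Σ(K_i·b_i) = 9.44×12.7 + 0.678×1.52 + 11.3×10.9 = 244.1 m²/day.
Hydraulic gradient i = 0.0194.
Q = Σ(K_i·b_i) · W · i = 244.1 × 1340 × 0.01940 = 6345 m³/day.

6350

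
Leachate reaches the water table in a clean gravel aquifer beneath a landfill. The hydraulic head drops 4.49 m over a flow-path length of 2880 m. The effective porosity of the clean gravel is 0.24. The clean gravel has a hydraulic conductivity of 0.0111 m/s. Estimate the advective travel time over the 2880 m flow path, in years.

Convert K: 0.0111 m/s × 86400 = 959.0 m/day.
Hydraulic gradient i = Δh / L = 4.49 / 2880 = 0.001559.
Darcy flux q = K · i = 959.0 × 0.001559 = 1.495 m/day.
Seepage velocity v = q / n_e = 1.495 / 0.24 = 6.230 m/day.
Travel time t = L / v = 2880 / 6.230 = 462.3 days = 1.266 years.

1.27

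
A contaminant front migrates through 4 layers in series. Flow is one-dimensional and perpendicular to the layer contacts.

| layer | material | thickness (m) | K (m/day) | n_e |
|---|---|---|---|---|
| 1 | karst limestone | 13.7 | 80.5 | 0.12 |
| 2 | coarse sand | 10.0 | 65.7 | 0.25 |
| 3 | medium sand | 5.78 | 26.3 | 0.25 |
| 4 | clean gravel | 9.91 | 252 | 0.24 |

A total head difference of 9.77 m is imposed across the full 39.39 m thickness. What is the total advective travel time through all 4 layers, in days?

With flow normal to the layers, continuity requires the same specific discharge q through every layer.
Σ(b_i/K_i) = 13.7/80.5 + 10.0/65.7 + 5.78/26.3 + 9.91/252 = 0.5815 d.
q = Δh / Σ(b_i/K_i) = 9.77 / 0.5815 = 16.80 m/day.
In each layer the seepage velocity is v_i = q/n_i, so the layer transit time is t_i = b_i·n_i / q:
  layer 1 (karst limestone): t_1 = 13.7 × 0.12 / 16.80 = 0.09785 d
  layer 2 (coarse sand): t_2 = 10.0 × 0.25 / 16.80 = 0.1488 d
  layer 3 (medium sand): t_3 = 5.78 × 0.25 / 16.80 = 0.08600 d
  layer 4 (clean gravel): t_4 = 9.91 × 0.24 / 16.80 = 0.1416 d
Total t = Σ t_i = 0.4742 days.

0.474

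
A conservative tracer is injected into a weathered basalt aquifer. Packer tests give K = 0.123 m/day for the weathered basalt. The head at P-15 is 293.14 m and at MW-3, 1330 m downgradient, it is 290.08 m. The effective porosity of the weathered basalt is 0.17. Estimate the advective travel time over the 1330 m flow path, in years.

Hydraulic gradient i = (293.14 − 290.08) / 1330 = 3.06 / 1330 = 0.002301.
Darcy flux q = K · i = 0.1230 × 0.002301 = 0.0002830 m/day.
Seepage velocity v = q / n_e = 0.0002830 / 0.17 = 0.001665 m/day.
Travel time t = L / v = 1330 / 0.001665 = 7.990e+05 days = 2187 years.

2190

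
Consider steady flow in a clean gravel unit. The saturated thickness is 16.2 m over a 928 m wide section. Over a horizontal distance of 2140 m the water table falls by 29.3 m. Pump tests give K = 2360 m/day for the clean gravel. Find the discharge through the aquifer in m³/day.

Cross-sectional area A = 928 × 16.2 = 15034 m².
Hydraulic gradient i = Δh / L = 29.3 / 2140 = 0.01369.
Darcy's law: Q = K · A · i = 2360 × 15034 × 0.01369 = 4.858e+05 m³/day.

486000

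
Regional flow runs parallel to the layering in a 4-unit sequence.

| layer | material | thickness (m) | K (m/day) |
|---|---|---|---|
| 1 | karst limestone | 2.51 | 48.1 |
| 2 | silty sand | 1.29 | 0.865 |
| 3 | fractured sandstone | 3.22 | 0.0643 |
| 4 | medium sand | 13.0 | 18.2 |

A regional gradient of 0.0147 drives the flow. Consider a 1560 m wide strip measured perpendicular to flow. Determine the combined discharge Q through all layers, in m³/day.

Flow is parallel to layering, so each bed carries its own Darcy discharge and the transmissivities add.
Σ(K_i·b_i) = 48.1×2.51 + 0.865×1.29 + 0.0643×3.22 + 18.2×13.0 = 358.7 m²/day.
Hydraulic gradient i = 0.0147.
Q = Σ(K_i·b_i) · W · i = 358.7 × 1560 × 0.01470 = 8225 m³/day.

8220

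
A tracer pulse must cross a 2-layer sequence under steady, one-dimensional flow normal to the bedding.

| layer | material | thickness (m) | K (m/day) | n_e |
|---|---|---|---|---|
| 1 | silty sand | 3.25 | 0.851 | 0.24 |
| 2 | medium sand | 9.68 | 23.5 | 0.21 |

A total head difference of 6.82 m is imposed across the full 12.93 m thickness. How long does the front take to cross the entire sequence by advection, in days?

1.74

With flow normal to the layers, continuity requires the same specific discharge q through every layer.
Σ(b_i/K_i) = 3.25/0.851 + 9.68/23.5 = 4.231 d.
q = Δh / Σ(b_i/K_i) = 6.82 / 4.231 = 1.612 m/day.
In each layer the seepage velocity is v_i = q/n_i, so the layer transit time is t_i = b_i·n_i / q:
  layer 1 (silty sand): t_1 = 3.25 × 0.24 / 1.612 = 0.4839 d
  layer 2 (medium sand): t_2 = 9.68 × 0.21 / 1.612 = 1.261 d
Total t = Σ t_i = 1.745 days.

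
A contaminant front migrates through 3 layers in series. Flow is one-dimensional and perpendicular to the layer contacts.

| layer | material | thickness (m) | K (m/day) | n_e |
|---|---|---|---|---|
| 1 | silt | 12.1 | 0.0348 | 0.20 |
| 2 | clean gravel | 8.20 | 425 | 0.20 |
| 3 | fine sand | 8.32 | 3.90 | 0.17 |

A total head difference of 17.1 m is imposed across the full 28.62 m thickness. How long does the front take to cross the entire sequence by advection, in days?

112

With flow normal to the layers, continuity requires the same specific discharge q through every layer.
Σ(b_i/K_i) = 12.1/0.0348 + 8.20/425 + 8.32/3.90 = 349.9 d.
q = Δh / Σ(b_i/K_i) = 17.1 / 349.9 = 0.04888 m/day.
In each layer the seepage velocity is v_i = q/n_i, so the layer transit time is t_i = b_i·n_i / q:
  layer 1 (silt): t_1 = 12.1 × 0.20 / 0.04888 = 49.51 d
  layer 2 (clean gravel): t_2 = 8.20 × 0.20 / 0.04888 = 33.55 d
  layer 3 (fine sand): t_3 = 8.32 × 0.17 / 0.04888 = 28.94 d
Total t = Σ t_i = 112.0 days.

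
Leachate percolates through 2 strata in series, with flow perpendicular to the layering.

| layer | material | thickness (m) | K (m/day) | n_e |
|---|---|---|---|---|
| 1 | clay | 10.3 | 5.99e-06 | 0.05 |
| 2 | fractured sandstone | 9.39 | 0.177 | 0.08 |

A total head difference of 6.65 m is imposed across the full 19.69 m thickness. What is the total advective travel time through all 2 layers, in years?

With flow normal to the layers, continuity requires the same specific discharge q through every layer.
Σ(b_i/K_i) = 10.3/5.99e-06 + 9.39/0.177 = 1.720e+06 d.
q = Δh / Σ(b_i/K_i) = 6.65 / 1.720e+06 = 3.867e-06 m/day.
In each layer the seepage velocity is v_i = q/n_i, so the layer transit time is t_i = b_i·n_i / q:
  layer 1 (clay): t_1 = 10.3 × 0.05 / 3.867e-06 = 1.332e+05 d
  layer 2 (fractured sandstone): t_2 = 9.39 × 0.08 / 3.867e-06 = 1.942e+05 d
Total t = Σ t_i = 3.274e+05 days = 896.4 years.

896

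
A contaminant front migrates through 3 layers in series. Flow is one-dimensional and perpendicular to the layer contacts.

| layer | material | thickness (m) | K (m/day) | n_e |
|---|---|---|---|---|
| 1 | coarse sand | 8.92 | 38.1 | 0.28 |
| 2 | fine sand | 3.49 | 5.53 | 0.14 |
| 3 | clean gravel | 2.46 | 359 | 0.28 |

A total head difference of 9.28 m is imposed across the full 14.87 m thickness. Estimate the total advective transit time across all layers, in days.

With flow normal to the layers, continuity requires the same specific discharge q through every layer.
Σ(b_i/K_i) = 8.92/38.1 + 3.49/5.53 + 2.46/359 = 0.8721 d.
q = Δh / Σ(b_i/K_i) = 9.28 / 0.8721 = 10.64 m/day.
In each layer the seepage velocity is v_i = q/n_i, so the layer transit time is t_i = b_i·n_i / q:
  layer 1 (coarse sand): t_1 = 8.92 × 0.28 / 10.64 = 0.2347 d
  layer 2 (fine sand): t_2 = 3.49 × 0.14 / 10.64 = 0.04592 d
  layer 3 (clean gravel): t_3 = 2.46 × 0.28 / 10.64 = 0.06473 d
Total t = Σ t_i = 0.3454 days.

0.345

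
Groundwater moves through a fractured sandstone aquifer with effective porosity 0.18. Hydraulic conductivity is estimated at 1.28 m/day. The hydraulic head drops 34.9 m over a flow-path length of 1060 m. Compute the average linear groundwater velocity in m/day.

Hydraulic gradient i = Δh / L = 34.9 / 1060 = 0.03292.
Darcy flux q = K · i = 1.280 × 0.03292 = 0.04214 m/day.
Seepage velocity v = q / n_e = 0.04214 / 0.18 = 0.2341 m/day.

0.234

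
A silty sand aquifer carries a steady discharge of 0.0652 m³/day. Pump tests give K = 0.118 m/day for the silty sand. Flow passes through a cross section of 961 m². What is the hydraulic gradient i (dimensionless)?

0.000575

From Q = K·A·i, i = Q / (K·A) = 0.0652 / (0.1180 × 961.0) = 0.0005750.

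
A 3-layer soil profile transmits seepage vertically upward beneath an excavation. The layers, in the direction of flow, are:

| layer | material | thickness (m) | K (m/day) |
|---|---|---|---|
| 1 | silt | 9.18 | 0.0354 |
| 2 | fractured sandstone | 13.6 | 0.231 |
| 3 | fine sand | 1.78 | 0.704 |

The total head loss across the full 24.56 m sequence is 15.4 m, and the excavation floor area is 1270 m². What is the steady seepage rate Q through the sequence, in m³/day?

61.0

Flow is perpendicular to layering, so the layers act in series and the equivalent K is the thickness-weighted harmonic mean.
Total thickness L = 9.18 + 13.6 + 1.78 = 24.56 m.
Σ(b_i/K_i) = 9.18/0.0354 + 13.6/0.231 + 1.78/0.704 = 320.7 d.
K_eq = L / Σ(b_i/K_i) = 24.56 / 320.7 = 0.07658 m/day.
Q = K_eq · A · (Δh/L) = 0.07658 × 1270 × (15.4/24.56) = 60.98 m³/day.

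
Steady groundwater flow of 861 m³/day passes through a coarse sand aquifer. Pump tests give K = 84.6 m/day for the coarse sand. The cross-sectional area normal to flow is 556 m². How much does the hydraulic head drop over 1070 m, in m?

From Q = K·A·i, i = Q / (K·A) = 861 / (84.60 × 556.0) = 0.01830.
Head loss Δh = i · L = 0.01830 × 1070 = 19.59 m.

19.6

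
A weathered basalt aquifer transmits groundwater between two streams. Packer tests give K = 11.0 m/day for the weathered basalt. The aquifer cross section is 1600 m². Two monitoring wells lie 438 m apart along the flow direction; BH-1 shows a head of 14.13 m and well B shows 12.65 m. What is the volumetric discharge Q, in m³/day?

Hydraulic gradient i = (14.13 − 12.65) / 438 = 1.48 / 438 = 0.003379.
Darcy's law: Q = K · A · i = 11.00 × 1600 × 0.003379 = 59.47 m³/day.

59.5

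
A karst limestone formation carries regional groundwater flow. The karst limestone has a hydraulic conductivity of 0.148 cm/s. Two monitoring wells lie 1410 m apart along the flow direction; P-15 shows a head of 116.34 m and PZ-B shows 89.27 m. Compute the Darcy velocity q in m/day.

Convert K: 0.148 cm/s × 864 = 127.9 m/day.
Hydraulic gradient i = (116.34 − 89.27) / 1410 = 27.07 / 1410 = 0.01920.
Specific discharge q = K · i = 127.9 × 0.01920 = 2.455 m/day.

2.45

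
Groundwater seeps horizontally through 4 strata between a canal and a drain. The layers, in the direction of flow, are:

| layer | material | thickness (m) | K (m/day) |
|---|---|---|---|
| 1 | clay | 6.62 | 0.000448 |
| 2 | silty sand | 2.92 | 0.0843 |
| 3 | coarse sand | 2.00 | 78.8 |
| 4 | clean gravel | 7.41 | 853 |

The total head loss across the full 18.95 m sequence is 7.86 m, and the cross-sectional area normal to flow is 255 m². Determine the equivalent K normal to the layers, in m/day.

0.00128

Flow is perpendicular to layering, so the layers act in series and the equivalent K is the thickness-weighted harmonic mean.
Total thickness L = 6.62 + 2.92 + 2.00 + 7.41 = 18.95 m.
Σ(b_i/K_i) = 6.62/0.000448 + 2.92/0.0843 + 2.00/78.8 + 7.41/853 = 14811 d.
K_eq = L / Σ(b_i/K_i) = 18.95 / 14811 = 0.001279 m/day.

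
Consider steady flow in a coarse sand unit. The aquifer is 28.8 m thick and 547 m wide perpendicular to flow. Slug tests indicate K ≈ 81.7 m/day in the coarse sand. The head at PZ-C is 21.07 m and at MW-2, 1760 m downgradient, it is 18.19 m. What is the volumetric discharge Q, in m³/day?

Cross-sectional area A = 547 × 28.8 = 15754 m².
Hydraulic gradient i = (21.07 − 18.19) / 1760 = 2.88 / 1760 = 0.001636.
Darcy's law: Q = K · A · i = 81.70 × 15754 × 0.001636 = 2106 m³/day.

2110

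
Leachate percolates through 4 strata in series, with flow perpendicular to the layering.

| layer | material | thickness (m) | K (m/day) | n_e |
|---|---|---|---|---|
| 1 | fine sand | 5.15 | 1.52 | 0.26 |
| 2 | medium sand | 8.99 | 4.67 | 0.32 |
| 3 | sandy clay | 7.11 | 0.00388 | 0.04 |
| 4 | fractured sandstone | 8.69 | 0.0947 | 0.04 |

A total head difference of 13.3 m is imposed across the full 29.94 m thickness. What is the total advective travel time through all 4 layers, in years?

With flow normal to the layers, continuity requires the same specific discharge q through every layer.
Σ(b_i/K_i) = 5.15/1.52 + 8.99/4.67 + 7.11/0.00388 + 8.69/0.0947 = 1930 d.
q = Δh / Σ(b_i/K_i) = 13.3 / 1930 = 0.006893 m/day.
In each layer the seepage velocity is v_i = q/n_i, so the layer transit time is t_i = b_i·n_i / q:
  layer 1 (fine sand): t_1 = 5.15 × 0.26 / 0.006893 = 194.3 d
  layer 2 (medium sand): t_2 = 8.99 × 0.32 / 0.006893 = 417.4 d
  layer 3 (sandy clay): t_3 = 7.11 × 0.04 / 0.006893 = 41.26 d
  layer 4 (fractured sandstone): t_4 = 8.69 × 0.04 / 0.006893 = 50.43 d
Total t = Σ t_i = 703.3 days = 1.926 years.

1.93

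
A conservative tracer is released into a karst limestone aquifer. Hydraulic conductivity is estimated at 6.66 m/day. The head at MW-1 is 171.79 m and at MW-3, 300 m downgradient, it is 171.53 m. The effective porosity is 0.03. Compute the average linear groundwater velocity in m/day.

0.192

Hydraulic gradient i = (171.79 − 171.53) / 300 = 0.26 / 300 = 0.0008667.
Darcy flux q = K · i = 6.660 × 0.0008667 = 0.005772 m/day.
Seepage velocity v = q / n_e = 0.005772 / 0.03 = 0.1924 m/day.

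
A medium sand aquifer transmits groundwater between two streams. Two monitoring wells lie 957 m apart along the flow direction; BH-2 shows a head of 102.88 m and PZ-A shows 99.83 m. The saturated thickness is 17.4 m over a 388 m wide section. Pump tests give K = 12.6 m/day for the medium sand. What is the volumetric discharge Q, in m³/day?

271

Cross-sectional area A = 388 × 17.4 = 6751 m².
Hydraulic gradient i = (102.88 − 99.83) / 957 = 3.05 / 957 = 0.003187.
Darcy's law: Q = K · A · i = 12.60 × 6751 × 0.003187 = 271.1 m³/day.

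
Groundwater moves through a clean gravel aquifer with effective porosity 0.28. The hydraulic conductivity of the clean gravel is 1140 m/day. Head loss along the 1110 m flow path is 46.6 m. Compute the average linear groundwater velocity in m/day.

Hydraulic gradient i = Δh / L = 46.6 / 1110 = 0.04198.
Darcy flux q = K · i = 1140 × 0.04198 = 47.86 m/day.
Seepage velocity v = q / n_e = 47.86 / 0.28 = 170.9 m/day.

171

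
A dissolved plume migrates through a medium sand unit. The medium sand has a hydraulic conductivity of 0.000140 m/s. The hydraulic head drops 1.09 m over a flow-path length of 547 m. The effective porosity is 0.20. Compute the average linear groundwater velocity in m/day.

0.121

Convert K: 0.000140 m/s × 86400 = 12.10 m/day.
Hydraulic gradient i = Δh / L = 1.09 / 547 = 0.001993.
Darcy flux q = K · i = 12.10 × 0.001993 = 0.02410 m/day.
Seepage velocity v = q / n_e = 0.02410 / 0.20 = 0.1205 m/day.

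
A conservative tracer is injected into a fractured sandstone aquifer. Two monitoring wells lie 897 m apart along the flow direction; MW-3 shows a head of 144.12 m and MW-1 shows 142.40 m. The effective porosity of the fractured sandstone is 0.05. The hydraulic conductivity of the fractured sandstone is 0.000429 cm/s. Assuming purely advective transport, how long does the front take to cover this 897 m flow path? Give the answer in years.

173

Convert K: 0.000429 cm/s × 864 = 0.3707 m/day.
Hydraulic gradient i = (144.12 − 142.40) / 897 = 1.72 / 897 = 0.001918.
Darcy flux q = K · i = 0.3707 × 0.001918 = 0.0007107 m/day.
Seepage velocity v = q / n_e = 0.0007107 / 0.05 = 0.01421 m/day.
Travel time t = L / v = 897 / 0.01421 = 63104 days = 172.8 years.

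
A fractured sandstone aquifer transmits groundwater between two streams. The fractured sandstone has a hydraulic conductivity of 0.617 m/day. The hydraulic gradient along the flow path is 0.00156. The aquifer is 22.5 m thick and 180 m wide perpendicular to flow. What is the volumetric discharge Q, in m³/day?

Cross-sectional area A = 180 × 22.5 = 4050 m².
Hydraulic gradient i = 0.00156.
Darcy's law: Q = K · A · i = 0.6170 × 4050 × 0.001560 = 3.898 m³/day.

3.90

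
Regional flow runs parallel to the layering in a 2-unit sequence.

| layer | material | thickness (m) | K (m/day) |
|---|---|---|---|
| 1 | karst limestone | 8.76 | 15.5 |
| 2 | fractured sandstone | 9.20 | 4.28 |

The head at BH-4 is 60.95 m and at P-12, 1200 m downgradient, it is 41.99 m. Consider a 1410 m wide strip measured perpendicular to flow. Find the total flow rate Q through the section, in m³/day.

3900

Flow is parallel to layering, so each bed carries its own Darcy discharge and the transmissivities add.
Σ(K_i·b_i) = 15.5×8.76 + 4.28×9.20 = 175.2 m²/day.
Hydraulic gradient i = (60.95 − 41.99) / 1200 = 18.96 / 1200 = 0.01580.
Q = Σ(K_i·b_i) · W · i = 175.2 × 1410 × 0.01580 = 3902 m³/day.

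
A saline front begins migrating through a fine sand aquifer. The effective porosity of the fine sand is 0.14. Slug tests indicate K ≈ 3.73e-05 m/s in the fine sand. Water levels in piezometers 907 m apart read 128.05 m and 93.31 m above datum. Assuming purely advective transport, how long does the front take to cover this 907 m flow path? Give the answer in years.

2.82

Convert K: 3.73e-05 m/s × 86400 = 3.223 m/day.
Hydraulic gradient i = (128.05 − 93.31) / 907 = 34.74 / 907 = 0.03830.
Darcy flux q = K · i = 3.223 × 0.03830 = 0.1234 m/day.
Seepage velocity v = q / n_e = 0.1234 / 0.14 = 0.8817 m/day.
Travel time t = L / v = 907 / 0.8817 = 1029 days = 2.816 years.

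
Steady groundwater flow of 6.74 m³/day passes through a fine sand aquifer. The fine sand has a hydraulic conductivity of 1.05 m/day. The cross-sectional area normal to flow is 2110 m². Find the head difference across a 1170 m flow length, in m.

From Q = K·A·i, i = Q / (K·A) = 6.74 / (1.050 × 2110) = 0.003042.
Head loss Δh = i · L = 0.003042 × 1170 = 3.559 m.

3.56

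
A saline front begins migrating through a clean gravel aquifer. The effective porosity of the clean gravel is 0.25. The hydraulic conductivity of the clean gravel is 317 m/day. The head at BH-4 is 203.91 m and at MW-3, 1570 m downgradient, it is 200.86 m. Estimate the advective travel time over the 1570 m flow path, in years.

Hydraulic gradient i = (203.91 − 200.86) / 1570 = 3.05 / 1570 = 0.001943.
Darcy flux q = K · i = 317.0 × 0.001943 = 0.6158 m/day.
Seepage velocity v = q / n_e = 0.6158 / 0.25 = 2.463 m/day.
Travel time t = L / v = 1570 / 2.463 = 637.4 days = 1.745 years.

1.74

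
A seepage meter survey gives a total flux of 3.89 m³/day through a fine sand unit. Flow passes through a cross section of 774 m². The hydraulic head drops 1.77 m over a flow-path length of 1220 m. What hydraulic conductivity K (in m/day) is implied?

3.46

Hydraulic gradient i = Δh / L = 1.77 / 1220 = 0.001451.
From Q = K·A·i, K = Q / (A·i) = 3.89 / (774.0 × 0.001451) = 3.464 m/day.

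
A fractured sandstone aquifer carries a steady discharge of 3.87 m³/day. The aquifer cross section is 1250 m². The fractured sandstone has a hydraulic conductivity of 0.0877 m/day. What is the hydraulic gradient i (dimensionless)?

From Q = K·A·i, i = Q / (K·A) = 3.87 / (0.08770 × 1250) = 0.03530.

0.0353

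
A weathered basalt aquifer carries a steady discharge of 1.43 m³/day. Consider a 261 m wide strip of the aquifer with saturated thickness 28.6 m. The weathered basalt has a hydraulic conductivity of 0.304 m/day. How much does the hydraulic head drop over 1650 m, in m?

1.04

Cross-sectional area A = 261 × 28.6 = 7465 m².
From Q = K·A·i, i = Q / (K·A) = 1.43 / (0.3040 × 7465) = 0.0006302.
Head loss Δh = i · L = 0.0006302 × 1650 = 1.040 m.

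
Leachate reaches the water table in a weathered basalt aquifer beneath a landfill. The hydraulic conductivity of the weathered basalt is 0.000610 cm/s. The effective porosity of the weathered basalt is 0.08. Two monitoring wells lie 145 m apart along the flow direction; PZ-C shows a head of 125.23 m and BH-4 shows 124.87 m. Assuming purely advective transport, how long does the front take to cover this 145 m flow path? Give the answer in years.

24.3

Convert K: 0.000610 cm/s × 864 = 0.5270 m/day.
Hydraulic gradient i = (125.23 − 124.87) / 145 = 0.36 / 145 = 0.002483.
Darcy flux q = K · i = 0.5270 × 0.002483 = 0.001309 m/day.
Seepage velocity v = q / n_e = 0.001309 / 0.08 = 0.01636 m/day.
Travel time t = L / v = 145 / 0.01636 = 8865 days = 24.27 years.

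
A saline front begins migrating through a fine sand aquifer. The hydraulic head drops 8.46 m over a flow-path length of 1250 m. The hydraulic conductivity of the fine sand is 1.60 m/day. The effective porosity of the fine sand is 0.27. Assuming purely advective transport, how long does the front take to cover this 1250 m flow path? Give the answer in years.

Hydraulic gradient i = Δh / L = 8.46 / 1250 = 0.006768.
Darcy flux q = K · i = 1.600 × 0.006768 = 0.01083 m/day.
Seepage velocity v = q / n_e = 0.01083 / 0.27 = 0.04011 m/day.
Travel time t = L / v = 1250 / 0.04011 = 31167 days = 85.33 years.

85.3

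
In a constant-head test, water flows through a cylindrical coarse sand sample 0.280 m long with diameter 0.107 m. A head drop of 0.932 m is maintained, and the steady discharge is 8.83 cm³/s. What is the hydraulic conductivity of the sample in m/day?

Cross-sectional area A = π·(d/2)² = π × (0.107/2)² = 0.008992 m².
Convert discharge: 8.83 cm³/s = 8.830e-06 m³/s.
Darcy's law rearranged: K = Q·L / (A·Δh) = 8.830e-06 × 0.280 / (0.008992 × 0.932) = 0.0002950 m/s = 25.49 m/day.

25.5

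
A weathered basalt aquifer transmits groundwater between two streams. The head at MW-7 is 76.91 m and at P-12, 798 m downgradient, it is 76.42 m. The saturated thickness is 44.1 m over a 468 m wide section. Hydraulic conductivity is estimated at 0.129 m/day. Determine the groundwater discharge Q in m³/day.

1.63

Cross-sectional area A = 468 × 44.1 = 20639 m².
Hydraulic gradient i = (76.91 − 76.42) / 798 = 0.49 / 798 = 0.0006140.
Darcy's law: Q = K · A · i = 0.1290 × 20639 × 0.0006140 = 1.635 m³/day.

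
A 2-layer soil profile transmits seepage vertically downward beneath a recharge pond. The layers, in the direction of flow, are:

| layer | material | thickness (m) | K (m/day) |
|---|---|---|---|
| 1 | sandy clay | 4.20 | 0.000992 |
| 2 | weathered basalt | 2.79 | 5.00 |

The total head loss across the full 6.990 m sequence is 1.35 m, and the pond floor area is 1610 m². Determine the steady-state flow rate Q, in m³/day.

0.513

Flow is perpendicular to layering, so the layers act in series and the equivalent K is the thickness-weighted harmonic mean.
Total thickness L = 4.20 + 2.79 = 6.990 m.
Σ(b_i/K_i) = 4.20/0.000992 + 2.79/5.00 = 4234 d.
K_eq = L / Σ(b_i/K_i) = 6.990 / 4234 = 0.001651 m/day.
Q = K_eq · A · (Δh/L) = 0.001651 × 1610 × (1.35/6.990) = 0.5133 m³/day.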